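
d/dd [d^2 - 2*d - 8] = 2*d - 2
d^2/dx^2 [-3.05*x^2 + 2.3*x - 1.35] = -6.10000000000000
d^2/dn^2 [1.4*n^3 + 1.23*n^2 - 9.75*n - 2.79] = 8.4*n + 2.46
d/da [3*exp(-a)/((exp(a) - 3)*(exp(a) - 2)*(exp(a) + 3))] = 6*(-2*exp(3*a) + 3*exp(2*a) + 9*exp(a) - 9)*exp(-a)/(exp(6*a) - 4*exp(5*a) - 14*exp(4*a) + 72*exp(3*a) + 9*exp(2*a) - 324*exp(a) + 324)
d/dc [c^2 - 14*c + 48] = 2*c - 14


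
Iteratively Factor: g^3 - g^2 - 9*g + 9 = (g - 3)*(g^2 + 2*g - 3) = (g - 3)*(g - 1)*(g + 3)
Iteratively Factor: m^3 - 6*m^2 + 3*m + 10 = (m - 2)*(m^2 - 4*m - 5) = (m - 5)*(m - 2)*(m + 1)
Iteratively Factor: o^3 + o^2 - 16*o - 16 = (o + 1)*(o^2 - 16) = (o + 1)*(o + 4)*(o - 4)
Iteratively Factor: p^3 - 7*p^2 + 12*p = (p - 4)*(p^2 - 3*p) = p*(p - 4)*(p - 3)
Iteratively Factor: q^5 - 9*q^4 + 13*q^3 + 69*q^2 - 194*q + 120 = (q - 2)*(q^4 - 7*q^3 - q^2 + 67*q - 60) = (q - 2)*(q + 3)*(q^3 - 10*q^2 + 29*q - 20) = (q - 2)*(q - 1)*(q + 3)*(q^2 - 9*q + 20) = (q - 4)*(q - 2)*(q - 1)*(q + 3)*(q - 5)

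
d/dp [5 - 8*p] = -8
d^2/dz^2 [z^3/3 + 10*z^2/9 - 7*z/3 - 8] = 2*z + 20/9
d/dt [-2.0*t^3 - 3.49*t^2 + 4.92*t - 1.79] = -6.0*t^2 - 6.98*t + 4.92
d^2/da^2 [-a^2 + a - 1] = -2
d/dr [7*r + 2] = 7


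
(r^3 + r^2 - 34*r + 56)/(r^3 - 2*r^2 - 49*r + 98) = (r - 4)/(r - 7)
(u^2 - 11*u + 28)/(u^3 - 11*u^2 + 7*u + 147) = (u - 4)/(u^2 - 4*u - 21)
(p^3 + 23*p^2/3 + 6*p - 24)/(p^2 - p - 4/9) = 3*(p^2 + 9*p + 18)/(3*p + 1)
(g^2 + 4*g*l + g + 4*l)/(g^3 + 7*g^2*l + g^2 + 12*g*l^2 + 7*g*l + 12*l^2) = 1/(g + 3*l)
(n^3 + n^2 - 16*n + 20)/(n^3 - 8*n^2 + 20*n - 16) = (n + 5)/(n - 4)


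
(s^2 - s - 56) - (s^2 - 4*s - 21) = 3*s - 35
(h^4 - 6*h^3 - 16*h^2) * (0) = 0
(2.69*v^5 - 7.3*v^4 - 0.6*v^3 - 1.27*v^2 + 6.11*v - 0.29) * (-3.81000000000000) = -10.2489*v^5 + 27.813*v^4 + 2.286*v^3 + 4.8387*v^2 - 23.2791*v + 1.1049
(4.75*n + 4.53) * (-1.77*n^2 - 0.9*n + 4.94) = -8.4075*n^3 - 12.2931*n^2 + 19.388*n + 22.3782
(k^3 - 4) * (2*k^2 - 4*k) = 2*k^5 - 4*k^4 - 8*k^2 + 16*k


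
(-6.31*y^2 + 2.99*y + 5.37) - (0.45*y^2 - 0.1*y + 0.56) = -6.76*y^2 + 3.09*y + 4.81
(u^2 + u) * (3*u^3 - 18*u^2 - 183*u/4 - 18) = 3*u^5 - 15*u^4 - 255*u^3/4 - 255*u^2/4 - 18*u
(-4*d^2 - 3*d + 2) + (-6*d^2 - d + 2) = -10*d^2 - 4*d + 4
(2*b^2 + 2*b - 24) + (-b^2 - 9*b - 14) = b^2 - 7*b - 38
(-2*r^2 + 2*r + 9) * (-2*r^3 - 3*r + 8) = 4*r^5 - 4*r^4 - 12*r^3 - 22*r^2 - 11*r + 72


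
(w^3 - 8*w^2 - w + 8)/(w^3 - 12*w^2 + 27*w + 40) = (w - 1)/(w - 5)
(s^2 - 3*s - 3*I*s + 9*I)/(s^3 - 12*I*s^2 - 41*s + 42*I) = (s - 3)/(s^2 - 9*I*s - 14)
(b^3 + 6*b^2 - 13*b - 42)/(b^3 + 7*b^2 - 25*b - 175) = (b^2 - b - 6)/(b^2 - 25)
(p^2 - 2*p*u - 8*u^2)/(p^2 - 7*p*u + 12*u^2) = (p + 2*u)/(p - 3*u)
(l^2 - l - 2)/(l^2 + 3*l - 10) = (l + 1)/(l + 5)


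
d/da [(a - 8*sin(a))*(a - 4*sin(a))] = -12*a*cos(a) + 2*a - 12*sin(a) + 32*sin(2*a)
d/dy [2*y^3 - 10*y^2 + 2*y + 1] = 6*y^2 - 20*y + 2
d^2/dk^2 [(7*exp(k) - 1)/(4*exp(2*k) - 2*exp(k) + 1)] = (112*exp(4*k) - 8*exp(3*k) - 144*exp(2*k) + 26*exp(k) + 5)*exp(k)/(64*exp(6*k) - 96*exp(5*k) + 96*exp(4*k) - 56*exp(3*k) + 24*exp(2*k) - 6*exp(k) + 1)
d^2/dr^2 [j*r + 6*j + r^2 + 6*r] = 2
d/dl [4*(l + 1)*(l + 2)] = 8*l + 12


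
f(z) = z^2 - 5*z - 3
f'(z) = 2*z - 5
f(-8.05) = 102.05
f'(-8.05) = -21.10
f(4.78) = -4.05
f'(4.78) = 4.56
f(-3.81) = 30.57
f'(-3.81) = -12.62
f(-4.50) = 39.75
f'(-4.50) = -14.00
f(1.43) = -8.11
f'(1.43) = -2.14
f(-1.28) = 5.04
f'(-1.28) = -7.56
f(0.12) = -3.59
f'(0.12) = -4.76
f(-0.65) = 0.67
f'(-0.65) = -6.30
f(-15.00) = 297.00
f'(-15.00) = -35.00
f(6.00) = 3.00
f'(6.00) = 7.00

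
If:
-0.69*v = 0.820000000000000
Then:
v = -1.19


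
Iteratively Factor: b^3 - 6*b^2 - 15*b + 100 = (b - 5)*(b^2 - b - 20) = (b - 5)^2*(b + 4)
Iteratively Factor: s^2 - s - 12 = (s - 4)*(s + 3)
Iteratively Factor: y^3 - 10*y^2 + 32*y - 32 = (y - 4)*(y^2 - 6*y + 8) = (y - 4)^2*(y - 2)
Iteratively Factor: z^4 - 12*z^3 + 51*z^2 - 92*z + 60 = (z - 3)*(z^3 - 9*z^2 + 24*z - 20) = (z - 3)*(z - 2)*(z^2 - 7*z + 10) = (z - 3)*(z - 2)^2*(z - 5)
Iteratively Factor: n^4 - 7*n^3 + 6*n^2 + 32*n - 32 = (n + 2)*(n^3 - 9*n^2 + 24*n - 16) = (n - 1)*(n + 2)*(n^2 - 8*n + 16) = (n - 4)*(n - 1)*(n + 2)*(n - 4)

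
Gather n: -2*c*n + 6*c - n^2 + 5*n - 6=6*c - n^2 + n*(5 - 2*c) - 6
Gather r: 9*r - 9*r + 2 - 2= 0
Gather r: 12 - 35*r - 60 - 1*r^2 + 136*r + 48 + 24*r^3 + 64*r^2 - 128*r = 24*r^3 + 63*r^2 - 27*r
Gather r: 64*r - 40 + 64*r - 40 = 128*r - 80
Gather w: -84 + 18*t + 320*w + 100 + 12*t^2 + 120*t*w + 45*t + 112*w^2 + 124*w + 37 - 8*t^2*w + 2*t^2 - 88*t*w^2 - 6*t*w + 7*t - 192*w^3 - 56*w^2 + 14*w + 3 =14*t^2 + 70*t - 192*w^3 + w^2*(56 - 88*t) + w*(-8*t^2 + 114*t + 458) + 56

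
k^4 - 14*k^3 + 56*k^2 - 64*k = k*(k - 8)*(k - 4)*(k - 2)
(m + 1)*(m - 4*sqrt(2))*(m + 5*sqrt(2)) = m^3 + m^2 + sqrt(2)*m^2 - 40*m + sqrt(2)*m - 40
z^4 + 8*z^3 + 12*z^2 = z^2*(z + 2)*(z + 6)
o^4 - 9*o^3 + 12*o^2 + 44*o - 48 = (o - 6)*(o - 4)*(o - 1)*(o + 2)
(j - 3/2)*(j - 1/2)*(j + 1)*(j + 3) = j^4 + 2*j^3 - 17*j^2/4 - 3*j + 9/4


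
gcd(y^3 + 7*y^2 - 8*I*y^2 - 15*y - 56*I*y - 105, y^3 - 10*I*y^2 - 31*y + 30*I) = y^2 - 8*I*y - 15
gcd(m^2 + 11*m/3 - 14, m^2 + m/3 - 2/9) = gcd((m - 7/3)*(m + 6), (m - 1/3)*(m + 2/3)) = 1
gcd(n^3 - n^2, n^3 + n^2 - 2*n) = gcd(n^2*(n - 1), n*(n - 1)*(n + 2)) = n^2 - n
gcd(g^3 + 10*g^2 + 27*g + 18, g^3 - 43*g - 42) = g^2 + 7*g + 6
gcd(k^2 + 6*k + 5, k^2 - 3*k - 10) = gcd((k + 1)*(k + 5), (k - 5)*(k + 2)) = 1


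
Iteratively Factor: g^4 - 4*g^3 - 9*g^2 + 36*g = (g + 3)*(g^3 - 7*g^2 + 12*g) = g*(g + 3)*(g^2 - 7*g + 12) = g*(g - 4)*(g + 3)*(g - 3)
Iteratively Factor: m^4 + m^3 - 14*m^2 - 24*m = (m + 2)*(m^3 - m^2 - 12*m) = m*(m + 2)*(m^2 - m - 12) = m*(m - 4)*(m + 2)*(m + 3)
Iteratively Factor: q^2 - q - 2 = (q - 2)*(q + 1)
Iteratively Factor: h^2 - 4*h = (h)*(h - 4)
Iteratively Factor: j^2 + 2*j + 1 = (j + 1)*(j + 1)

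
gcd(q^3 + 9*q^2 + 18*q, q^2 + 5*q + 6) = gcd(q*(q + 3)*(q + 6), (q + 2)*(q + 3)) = q + 3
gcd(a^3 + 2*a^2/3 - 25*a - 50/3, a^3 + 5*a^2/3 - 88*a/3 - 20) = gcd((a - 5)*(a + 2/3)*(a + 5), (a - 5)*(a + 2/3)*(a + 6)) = a^2 - 13*a/3 - 10/3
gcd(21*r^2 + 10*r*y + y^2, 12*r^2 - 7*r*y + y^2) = 1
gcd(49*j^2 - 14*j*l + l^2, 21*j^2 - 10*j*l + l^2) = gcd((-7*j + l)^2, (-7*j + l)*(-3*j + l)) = 7*j - l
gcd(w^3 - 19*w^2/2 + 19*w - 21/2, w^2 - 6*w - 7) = w - 7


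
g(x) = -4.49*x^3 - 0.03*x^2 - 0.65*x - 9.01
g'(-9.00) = -1091.18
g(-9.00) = 3267.62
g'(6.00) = -485.93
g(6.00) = -983.83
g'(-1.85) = -46.64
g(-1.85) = 20.52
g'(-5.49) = -406.31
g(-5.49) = 736.61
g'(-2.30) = -71.77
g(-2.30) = 46.96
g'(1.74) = -41.54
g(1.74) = -33.89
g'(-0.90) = -11.51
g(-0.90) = -5.18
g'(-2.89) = -112.98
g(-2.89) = 101.00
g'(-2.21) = -66.31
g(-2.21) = 40.74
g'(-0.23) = -1.35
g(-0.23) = -8.81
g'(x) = -13.47*x^2 - 0.06*x - 0.65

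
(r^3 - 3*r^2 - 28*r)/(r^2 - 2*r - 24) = r*(r - 7)/(r - 6)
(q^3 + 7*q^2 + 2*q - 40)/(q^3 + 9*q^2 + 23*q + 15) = (q^2 + 2*q - 8)/(q^2 + 4*q + 3)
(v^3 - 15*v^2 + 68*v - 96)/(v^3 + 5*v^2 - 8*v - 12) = (v^3 - 15*v^2 + 68*v - 96)/(v^3 + 5*v^2 - 8*v - 12)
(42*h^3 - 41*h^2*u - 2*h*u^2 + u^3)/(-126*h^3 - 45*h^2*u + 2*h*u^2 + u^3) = (-h + u)/(3*h + u)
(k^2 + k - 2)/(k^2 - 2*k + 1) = (k + 2)/(k - 1)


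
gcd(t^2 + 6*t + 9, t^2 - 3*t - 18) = t + 3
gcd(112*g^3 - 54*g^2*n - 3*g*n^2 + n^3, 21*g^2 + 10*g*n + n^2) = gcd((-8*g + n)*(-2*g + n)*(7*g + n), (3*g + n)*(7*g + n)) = 7*g + n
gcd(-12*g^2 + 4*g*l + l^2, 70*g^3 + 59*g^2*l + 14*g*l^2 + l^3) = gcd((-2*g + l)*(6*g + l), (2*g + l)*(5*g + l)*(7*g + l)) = 1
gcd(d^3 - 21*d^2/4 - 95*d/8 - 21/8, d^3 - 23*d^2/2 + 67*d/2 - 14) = d - 7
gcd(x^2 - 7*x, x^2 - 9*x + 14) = x - 7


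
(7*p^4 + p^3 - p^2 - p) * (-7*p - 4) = -49*p^5 - 35*p^4 + 3*p^3 + 11*p^2 + 4*p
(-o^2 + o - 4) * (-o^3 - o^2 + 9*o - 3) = o^5 - 6*o^3 + 16*o^2 - 39*o + 12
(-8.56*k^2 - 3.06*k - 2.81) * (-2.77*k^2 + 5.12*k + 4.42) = 23.7112*k^4 - 35.351*k^3 - 45.7187*k^2 - 27.9124*k - 12.4202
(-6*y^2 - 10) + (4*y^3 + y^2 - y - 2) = 4*y^3 - 5*y^2 - y - 12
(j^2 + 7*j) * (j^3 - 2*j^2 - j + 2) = j^5 + 5*j^4 - 15*j^3 - 5*j^2 + 14*j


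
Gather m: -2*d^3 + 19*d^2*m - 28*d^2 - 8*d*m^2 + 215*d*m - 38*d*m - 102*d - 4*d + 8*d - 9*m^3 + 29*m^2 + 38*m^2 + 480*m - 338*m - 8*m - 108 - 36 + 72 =-2*d^3 - 28*d^2 - 98*d - 9*m^3 + m^2*(67 - 8*d) + m*(19*d^2 + 177*d + 134) - 72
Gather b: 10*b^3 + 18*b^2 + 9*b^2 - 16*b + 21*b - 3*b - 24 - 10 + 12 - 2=10*b^3 + 27*b^2 + 2*b - 24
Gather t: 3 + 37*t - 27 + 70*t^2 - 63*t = 70*t^2 - 26*t - 24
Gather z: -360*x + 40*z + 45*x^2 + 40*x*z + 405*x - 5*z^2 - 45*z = 45*x^2 + 45*x - 5*z^2 + z*(40*x - 5)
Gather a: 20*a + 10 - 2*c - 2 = 20*a - 2*c + 8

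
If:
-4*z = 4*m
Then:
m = -z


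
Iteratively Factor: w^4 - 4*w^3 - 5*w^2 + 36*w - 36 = (w - 2)*(w^3 - 2*w^2 - 9*w + 18) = (w - 3)*(w - 2)*(w^2 + w - 6) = (w - 3)*(w - 2)^2*(w + 3)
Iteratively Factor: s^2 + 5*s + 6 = (s + 3)*(s + 2)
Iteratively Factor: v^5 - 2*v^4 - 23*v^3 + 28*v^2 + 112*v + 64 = (v + 1)*(v^4 - 3*v^3 - 20*v^2 + 48*v + 64) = (v + 1)^2*(v^3 - 4*v^2 - 16*v + 64) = (v - 4)*(v + 1)^2*(v^2 - 16) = (v - 4)^2*(v + 1)^2*(v + 4)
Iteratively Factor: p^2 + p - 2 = (p + 2)*(p - 1)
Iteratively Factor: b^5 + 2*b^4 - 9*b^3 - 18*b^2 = (b)*(b^4 + 2*b^3 - 9*b^2 - 18*b) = b*(b + 2)*(b^3 - 9*b) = b*(b + 2)*(b + 3)*(b^2 - 3*b) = b^2*(b + 2)*(b + 3)*(b - 3)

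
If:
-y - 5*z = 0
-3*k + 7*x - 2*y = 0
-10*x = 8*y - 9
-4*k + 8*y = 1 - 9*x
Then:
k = 295/164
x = 33/41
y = 39/328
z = -39/1640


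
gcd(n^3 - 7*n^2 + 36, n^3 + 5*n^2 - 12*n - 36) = n^2 - n - 6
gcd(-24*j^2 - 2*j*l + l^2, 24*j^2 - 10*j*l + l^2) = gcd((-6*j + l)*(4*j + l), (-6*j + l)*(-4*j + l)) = 6*j - l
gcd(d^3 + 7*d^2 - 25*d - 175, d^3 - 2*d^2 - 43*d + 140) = d^2 + 2*d - 35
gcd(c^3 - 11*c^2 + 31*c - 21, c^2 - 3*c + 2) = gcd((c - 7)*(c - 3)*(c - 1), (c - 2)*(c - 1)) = c - 1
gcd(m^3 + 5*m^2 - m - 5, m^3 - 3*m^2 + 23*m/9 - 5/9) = m - 1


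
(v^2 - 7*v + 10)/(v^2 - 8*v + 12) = (v - 5)/(v - 6)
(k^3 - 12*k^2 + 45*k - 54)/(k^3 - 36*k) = (k^2 - 6*k + 9)/(k*(k + 6))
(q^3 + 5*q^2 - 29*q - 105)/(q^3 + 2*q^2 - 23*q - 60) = (q + 7)/(q + 4)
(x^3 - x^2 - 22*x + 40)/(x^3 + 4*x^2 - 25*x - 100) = (x^2 - 6*x + 8)/(x^2 - x - 20)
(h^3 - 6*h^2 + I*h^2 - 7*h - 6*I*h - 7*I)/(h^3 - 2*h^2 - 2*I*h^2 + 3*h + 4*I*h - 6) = (h^2 - 6*h - 7)/(h^2 - h*(2 + 3*I) + 6*I)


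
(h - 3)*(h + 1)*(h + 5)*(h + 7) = h^4 + 10*h^3 + 8*h^2 - 106*h - 105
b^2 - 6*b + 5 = (b - 5)*(b - 1)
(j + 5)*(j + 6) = j^2 + 11*j + 30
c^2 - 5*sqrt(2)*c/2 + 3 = (c - 3*sqrt(2)/2)*(c - sqrt(2))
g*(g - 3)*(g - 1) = g^3 - 4*g^2 + 3*g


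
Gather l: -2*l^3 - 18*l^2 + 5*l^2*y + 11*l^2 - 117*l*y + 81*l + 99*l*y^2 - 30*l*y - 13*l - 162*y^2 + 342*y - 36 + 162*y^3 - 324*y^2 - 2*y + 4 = -2*l^3 + l^2*(5*y - 7) + l*(99*y^2 - 147*y + 68) + 162*y^3 - 486*y^2 + 340*y - 32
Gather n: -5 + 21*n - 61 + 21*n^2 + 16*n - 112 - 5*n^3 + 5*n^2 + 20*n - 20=-5*n^3 + 26*n^2 + 57*n - 198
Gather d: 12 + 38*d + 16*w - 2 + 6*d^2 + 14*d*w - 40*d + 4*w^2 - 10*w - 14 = 6*d^2 + d*(14*w - 2) + 4*w^2 + 6*w - 4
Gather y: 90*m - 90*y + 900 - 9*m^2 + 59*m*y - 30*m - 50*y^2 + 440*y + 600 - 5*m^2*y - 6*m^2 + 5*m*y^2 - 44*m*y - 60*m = -15*m^2 + y^2*(5*m - 50) + y*(-5*m^2 + 15*m + 350) + 1500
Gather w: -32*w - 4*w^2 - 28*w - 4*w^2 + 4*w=-8*w^2 - 56*w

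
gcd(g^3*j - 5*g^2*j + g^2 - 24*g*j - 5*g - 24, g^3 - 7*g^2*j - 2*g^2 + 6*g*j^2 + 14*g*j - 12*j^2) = 1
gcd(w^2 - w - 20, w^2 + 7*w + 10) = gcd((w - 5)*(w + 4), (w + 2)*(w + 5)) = 1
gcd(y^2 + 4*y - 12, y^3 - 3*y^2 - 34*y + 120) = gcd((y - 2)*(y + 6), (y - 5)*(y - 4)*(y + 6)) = y + 6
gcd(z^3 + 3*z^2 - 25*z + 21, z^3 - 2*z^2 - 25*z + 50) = 1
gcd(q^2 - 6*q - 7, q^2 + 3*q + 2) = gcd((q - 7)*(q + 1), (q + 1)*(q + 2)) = q + 1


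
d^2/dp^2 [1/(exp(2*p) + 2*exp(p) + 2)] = 2*(4*(exp(p) + 1)^2*exp(p) - (2*exp(p) + 1)*(exp(2*p) + 2*exp(p) + 2))*exp(p)/(exp(2*p) + 2*exp(p) + 2)^3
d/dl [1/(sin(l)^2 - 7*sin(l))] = (7 - 2*sin(l))*cos(l)/((sin(l) - 7)^2*sin(l)^2)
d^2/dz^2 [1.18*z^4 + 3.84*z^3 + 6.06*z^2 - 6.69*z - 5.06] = 14.16*z^2 + 23.04*z + 12.12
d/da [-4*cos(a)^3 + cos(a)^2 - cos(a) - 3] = (12*cos(a)^2 - 2*cos(a) + 1)*sin(a)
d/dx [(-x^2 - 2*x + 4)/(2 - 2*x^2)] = (-x^2 + 3*x - 1)/(x^4 - 2*x^2 + 1)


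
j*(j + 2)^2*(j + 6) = j^4 + 10*j^3 + 28*j^2 + 24*j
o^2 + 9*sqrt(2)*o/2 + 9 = (o + 3*sqrt(2)/2)*(o + 3*sqrt(2))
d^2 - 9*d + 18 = (d - 6)*(d - 3)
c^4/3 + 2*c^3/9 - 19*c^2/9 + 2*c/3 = c*(c/3 + 1)*(c - 2)*(c - 1/3)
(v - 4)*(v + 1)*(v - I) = v^3 - 3*v^2 - I*v^2 - 4*v + 3*I*v + 4*I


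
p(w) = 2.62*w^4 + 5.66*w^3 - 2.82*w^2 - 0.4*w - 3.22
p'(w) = 10.48*w^3 + 16.98*w^2 - 5.64*w - 0.4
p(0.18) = -3.35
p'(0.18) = -0.80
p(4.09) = 1068.37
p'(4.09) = 977.60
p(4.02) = 1001.54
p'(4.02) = 932.16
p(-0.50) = -4.27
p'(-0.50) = 5.36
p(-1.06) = -9.40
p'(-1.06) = 12.18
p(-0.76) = -6.16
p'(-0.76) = 9.09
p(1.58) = 27.76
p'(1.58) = 74.41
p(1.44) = 18.52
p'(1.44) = 57.98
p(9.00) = 21080.72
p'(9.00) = 8964.14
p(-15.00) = 112903.28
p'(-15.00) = -31465.30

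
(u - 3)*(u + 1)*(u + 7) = u^3 + 5*u^2 - 17*u - 21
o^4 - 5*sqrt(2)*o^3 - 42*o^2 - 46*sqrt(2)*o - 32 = (o - 8*sqrt(2))*(o + sqrt(2))^3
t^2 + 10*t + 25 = (t + 5)^2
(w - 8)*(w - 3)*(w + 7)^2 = w^4 + 3*w^3 - 81*w^2 - 203*w + 1176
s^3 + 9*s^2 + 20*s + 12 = (s + 1)*(s + 2)*(s + 6)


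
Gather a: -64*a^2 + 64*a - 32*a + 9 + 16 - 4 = -64*a^2 + 32*a + 21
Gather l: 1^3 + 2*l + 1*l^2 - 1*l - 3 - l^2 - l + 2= 0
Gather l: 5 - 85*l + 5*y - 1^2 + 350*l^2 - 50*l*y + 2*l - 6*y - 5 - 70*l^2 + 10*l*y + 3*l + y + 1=280*l^2 + l*(-40*y - 80)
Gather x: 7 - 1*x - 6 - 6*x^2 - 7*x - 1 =-6*x^2 - 8*x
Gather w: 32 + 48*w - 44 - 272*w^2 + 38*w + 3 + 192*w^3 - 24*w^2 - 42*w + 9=192*w^3 - 296*w^2 + 44*w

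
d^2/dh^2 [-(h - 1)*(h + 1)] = -2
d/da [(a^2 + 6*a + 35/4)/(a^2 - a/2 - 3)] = (-52*a^2 - 188*a - 109)/(2*(4*a^4 - 4*a^3 - 23*a^2 + 12*a + 36))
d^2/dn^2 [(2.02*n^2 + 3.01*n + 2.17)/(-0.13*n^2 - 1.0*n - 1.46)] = (0.423462*n^3 + 2.080338*n^2 + 1.735188*n - 3.338732)/(0.002197*n^6 + 0.0507*n^5 + 0.464022*n^4 + 2.1388*n^3 + 5.211324*n^2 + 6.3948*n + 3.112136)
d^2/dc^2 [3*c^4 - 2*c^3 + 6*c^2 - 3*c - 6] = 36*c^2 - 12*c + 12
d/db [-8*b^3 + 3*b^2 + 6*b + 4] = -24*b^2 + 6*b + 6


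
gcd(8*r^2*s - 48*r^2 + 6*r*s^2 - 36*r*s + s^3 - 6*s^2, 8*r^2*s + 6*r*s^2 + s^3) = 8*r^2 + 6*r*s + s^2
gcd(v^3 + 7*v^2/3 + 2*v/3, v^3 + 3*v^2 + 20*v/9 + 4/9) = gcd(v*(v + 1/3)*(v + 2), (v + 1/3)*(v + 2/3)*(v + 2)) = v^2 + 7*v/3 + 2/3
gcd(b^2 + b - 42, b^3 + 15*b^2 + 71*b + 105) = b + 7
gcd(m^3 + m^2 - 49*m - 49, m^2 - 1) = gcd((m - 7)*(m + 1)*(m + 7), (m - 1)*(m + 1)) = m + 1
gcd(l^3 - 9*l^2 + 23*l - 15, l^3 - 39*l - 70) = 1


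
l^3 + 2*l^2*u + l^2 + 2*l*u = l*(l + 1)*(l + 2*u)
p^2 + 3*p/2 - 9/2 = (p - 3/2)*(p + 3)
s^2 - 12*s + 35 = (s - 7)*(s - 5)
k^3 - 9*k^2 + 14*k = k*(k - 7)*(k - 2)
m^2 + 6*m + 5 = (m + 1)*(m + 5)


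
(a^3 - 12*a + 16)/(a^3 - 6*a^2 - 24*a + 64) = (a - 2)/(a - 8)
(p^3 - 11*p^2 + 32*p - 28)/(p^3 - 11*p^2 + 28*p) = (p^2 - 4*p + 4)/(p*(p - 4))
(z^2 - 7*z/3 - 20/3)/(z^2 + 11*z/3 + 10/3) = (z - 4)/(z + 2)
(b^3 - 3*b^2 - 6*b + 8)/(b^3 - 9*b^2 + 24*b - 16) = (b + 2)/(b - 4)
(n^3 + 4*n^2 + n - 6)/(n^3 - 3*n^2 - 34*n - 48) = (n - 1)/(n - 8)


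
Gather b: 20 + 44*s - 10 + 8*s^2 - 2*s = 8*s^2 + 42*s + 10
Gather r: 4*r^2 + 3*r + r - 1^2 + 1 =4*r^2 + 4*r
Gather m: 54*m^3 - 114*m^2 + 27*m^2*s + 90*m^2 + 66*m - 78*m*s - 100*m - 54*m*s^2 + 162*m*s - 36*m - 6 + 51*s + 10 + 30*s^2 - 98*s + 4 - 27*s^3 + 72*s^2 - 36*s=54*m^3 + m^2*(27*s - 24) + m*(-54*s^2 + 84*s - 70) - 27*s^3 + 102*s^2 - 83*s + 8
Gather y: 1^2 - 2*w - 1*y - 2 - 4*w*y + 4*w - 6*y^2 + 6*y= 2*w - 6*y^2 + y*(5 - 4*w) - 1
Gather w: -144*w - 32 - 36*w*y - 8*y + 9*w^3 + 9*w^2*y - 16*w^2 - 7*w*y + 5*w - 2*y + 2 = 9*w^3 + w^2*(9*y - 16) + w*(-43*y - 139) - 10*y - 30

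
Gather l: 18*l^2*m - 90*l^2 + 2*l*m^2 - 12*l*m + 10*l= l^2*(18*m - 90) + l*(2*m^2 - 12*m + 10)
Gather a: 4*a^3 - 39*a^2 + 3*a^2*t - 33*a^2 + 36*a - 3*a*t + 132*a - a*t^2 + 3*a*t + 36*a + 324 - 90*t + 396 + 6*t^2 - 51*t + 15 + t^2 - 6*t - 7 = 4*a^3 + a^2*(3*t - 72) + a*(204 - t^2) + 7*t^2 - 147*t + 728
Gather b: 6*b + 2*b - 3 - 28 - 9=8*b - 40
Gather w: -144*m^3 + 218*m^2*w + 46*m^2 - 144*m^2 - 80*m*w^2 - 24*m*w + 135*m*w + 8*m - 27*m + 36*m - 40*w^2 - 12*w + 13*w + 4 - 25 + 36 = -144*m^3 - 98*m^2 + 17*m + w^2*(-80*m - 40) + w*(218*m^2 + 111*m + 1) + 15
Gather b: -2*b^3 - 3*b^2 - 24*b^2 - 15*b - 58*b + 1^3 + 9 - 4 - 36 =-2*b^3 - 27*b^2 - 73*b - 30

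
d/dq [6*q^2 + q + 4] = 12*q + 1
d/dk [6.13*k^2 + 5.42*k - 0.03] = 12.26*k + 5.42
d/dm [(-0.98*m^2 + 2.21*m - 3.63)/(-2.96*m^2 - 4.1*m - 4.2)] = (10.5596*m^2 - 13.2576*m - 24.165)/(8.7616*m^4 + 24.272*m^3 + 41.674*m^2 + 34.44*m + 17.64)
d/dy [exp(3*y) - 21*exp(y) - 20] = 3*(exp(2*y) - 7)*exp(y)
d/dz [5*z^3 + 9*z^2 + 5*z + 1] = 15*z^2 + 18*z + 5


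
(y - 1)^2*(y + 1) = y^3 - y^2 - y + 1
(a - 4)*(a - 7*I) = a^2 - 4*a - 7*I*a + 28*I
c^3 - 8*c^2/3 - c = c*(c - 3)*(c + 1/3)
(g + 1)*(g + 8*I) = g^2 + g + 8*I*g + 8*I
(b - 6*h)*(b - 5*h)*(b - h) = b^3 - 12*b^2*h + 41*b*h^2 - 30*h^3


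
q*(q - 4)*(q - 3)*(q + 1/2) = q^4 - 13*q^3/2 + 17*q^2/2 + 6*q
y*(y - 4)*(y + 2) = y^3 - 2*y^2 - 8*y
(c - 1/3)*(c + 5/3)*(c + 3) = c^3 + 13*c^2/3 + 31*c/9 - 5/3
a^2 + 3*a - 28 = (a - 4)*(a + 7)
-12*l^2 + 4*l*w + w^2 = (-2*l + w)*(6*l + w)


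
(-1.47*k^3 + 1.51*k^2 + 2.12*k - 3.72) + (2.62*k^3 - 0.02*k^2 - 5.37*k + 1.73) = 1.15*k^3 + 1.49*k^2 - 3.25*k - 1.99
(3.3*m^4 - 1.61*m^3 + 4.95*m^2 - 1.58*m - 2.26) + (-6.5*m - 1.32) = 3.3*m^4 - 1.61*m^3 + 4.95*m^2 - 8.08*m - 3.58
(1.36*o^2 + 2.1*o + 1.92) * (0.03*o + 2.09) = 0.0408*o^3 + 2.9054*o^2 + 4.4466*o + 4.0128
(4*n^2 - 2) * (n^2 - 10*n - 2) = 4*n^4 - 40*n^3 - 10*n^2 + 20*n + 4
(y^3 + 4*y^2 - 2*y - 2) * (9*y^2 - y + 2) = 9*y^5 + 35*y^4 - 20*y^3 - 8*y^2 - 2*y - 4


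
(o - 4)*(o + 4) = o^2 - 16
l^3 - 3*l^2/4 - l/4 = l*(l - 1)*(l + 1/4)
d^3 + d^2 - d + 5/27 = (d - 1/3)^2*(d + 5/3)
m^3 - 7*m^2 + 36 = (m - 6)*(m - 3)*(m + 2)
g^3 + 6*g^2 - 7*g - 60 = (g - 3)*(g + 4)*(g + 5)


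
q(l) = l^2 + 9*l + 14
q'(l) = 2*l + 9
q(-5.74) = -4.71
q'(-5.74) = -2.48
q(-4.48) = -6.25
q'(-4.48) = 0.04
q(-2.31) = -1.45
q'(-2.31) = 4.38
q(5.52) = 94.15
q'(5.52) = 20.04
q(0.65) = 20.27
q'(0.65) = 10.30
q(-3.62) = -5.48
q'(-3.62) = 1.76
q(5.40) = 91.76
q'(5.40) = 19.80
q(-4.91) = -6.08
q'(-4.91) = -0.82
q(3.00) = 50.00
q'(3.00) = 15.00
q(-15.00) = 104.00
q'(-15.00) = -21.00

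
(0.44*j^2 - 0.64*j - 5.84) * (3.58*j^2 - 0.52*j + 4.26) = 1.5752*j^4 - 2.52*j^3 - 18.7*j^2 + 0.3104*j - 24.8784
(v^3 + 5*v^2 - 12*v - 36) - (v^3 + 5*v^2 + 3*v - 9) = -15*v - 27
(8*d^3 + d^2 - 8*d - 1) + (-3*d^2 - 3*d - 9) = 8*d^3 - 2*d^2 - 11*d - 10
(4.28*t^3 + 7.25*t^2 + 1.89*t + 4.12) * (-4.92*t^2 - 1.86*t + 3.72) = -21.0576*t^5 - 43.6308*t^4 - 6.8622*t^3 + 3.1842*t^2 - 0.632400000000001*t + 15.3264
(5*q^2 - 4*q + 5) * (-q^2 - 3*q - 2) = -5*q^4 - 11*q^3 - 3*q^2 - 7*q - 10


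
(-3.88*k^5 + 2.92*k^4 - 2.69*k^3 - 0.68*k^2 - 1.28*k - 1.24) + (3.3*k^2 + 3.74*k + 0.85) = -3.88*k^5 + 2.92*k^4 - 2.69*k^3 + 2.62*k^2 + 2.46*k - 0.39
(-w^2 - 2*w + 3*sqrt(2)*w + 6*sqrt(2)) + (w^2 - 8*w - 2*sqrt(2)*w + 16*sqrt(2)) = -10*w + sqrt(2)*w + 22*sqrt(2)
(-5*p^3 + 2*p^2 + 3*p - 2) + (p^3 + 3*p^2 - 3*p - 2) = -4*p^3 + 5*p^2 - 4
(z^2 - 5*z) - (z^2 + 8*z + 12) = -13*z - 12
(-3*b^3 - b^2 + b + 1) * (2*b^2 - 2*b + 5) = -6*b^5 + 4*b^4 - 11*b^3 - 5*b^2 + 3*b + 5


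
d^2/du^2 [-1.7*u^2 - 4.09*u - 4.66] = -3.40000000000000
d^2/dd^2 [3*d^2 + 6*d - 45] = 6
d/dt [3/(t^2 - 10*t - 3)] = 6*(5 - t)/(-t^2 + 10*t + 3)^2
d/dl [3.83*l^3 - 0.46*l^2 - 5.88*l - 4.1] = 11.49*l^2 - 0.92*l - 5.88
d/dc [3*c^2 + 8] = 6*c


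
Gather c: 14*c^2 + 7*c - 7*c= 14*c^2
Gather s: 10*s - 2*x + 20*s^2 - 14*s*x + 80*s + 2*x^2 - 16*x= 20*s^2 + s*(90 - 14*x) + 2*x^2 - 18*x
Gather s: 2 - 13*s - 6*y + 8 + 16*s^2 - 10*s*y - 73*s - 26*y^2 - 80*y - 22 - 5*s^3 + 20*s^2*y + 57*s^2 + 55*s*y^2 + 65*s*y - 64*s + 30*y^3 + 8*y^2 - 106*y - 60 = -5*s^3 + s^2*(20*y + 73) + s*(55*y^2 + 55*y - 150) + 30*y^3 - 18*y^2 - 192*y - 72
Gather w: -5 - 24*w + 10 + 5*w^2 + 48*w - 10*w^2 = -5*w^2 + 24*w + 5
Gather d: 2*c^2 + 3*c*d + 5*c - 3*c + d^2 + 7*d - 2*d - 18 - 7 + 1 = 2*c^2 + 2*c + d^2 + d*(3*c + 5) - 24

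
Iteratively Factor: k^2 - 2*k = (k - 2)*(k)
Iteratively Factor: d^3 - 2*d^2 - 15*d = (d + 3)*(d^2 - 5*d) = (d - 5)*(d + 3)*(d)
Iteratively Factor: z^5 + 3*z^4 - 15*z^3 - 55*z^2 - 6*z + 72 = (z - 1)*(z^4 + 4*z^3 - 11*z^2 - 66*z - 72) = (z - 1)*(z + 2)*(z^3 + 2*z^2 - 15*z - 36) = (z - 1)*(z + 2)*(z + 3)*(z^2 - z - 12) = (z - 4)*(z - 1)*(z + 2)*(z + 3)*(z + 3)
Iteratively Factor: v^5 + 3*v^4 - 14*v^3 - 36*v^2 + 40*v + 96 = (v + 2)*(v^4 + v^3 - 16*v^2 - 4*v + 48) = (v + 2)*(v + 4)*(v^3 - 3*v^2 - 4*v + 12) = (v - 3)*(v + 2)*(v + 4)*(v^2 - 4) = (v - 3)*(v + 2)^2*(v + 4)*(v - 2)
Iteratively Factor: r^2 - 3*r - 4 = (r - 4)*(r + 1)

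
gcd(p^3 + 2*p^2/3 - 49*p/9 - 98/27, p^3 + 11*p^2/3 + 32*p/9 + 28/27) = p^2 + 3*p + 14/9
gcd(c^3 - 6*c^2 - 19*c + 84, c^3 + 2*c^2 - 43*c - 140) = c^2 - 3*c - 28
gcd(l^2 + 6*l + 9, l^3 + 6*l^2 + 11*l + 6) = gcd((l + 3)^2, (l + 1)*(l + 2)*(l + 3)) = l + 3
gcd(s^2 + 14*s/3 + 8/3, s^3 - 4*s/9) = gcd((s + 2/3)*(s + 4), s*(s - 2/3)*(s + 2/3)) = s + 2/3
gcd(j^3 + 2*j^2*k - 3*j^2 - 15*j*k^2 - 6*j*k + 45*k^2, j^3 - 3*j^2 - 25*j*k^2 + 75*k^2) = j^2 + 5*j*k - 3*j - 15*k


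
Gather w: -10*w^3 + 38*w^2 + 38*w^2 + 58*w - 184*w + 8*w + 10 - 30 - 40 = -10*w^3 + 76*w^2 - 118*w - 60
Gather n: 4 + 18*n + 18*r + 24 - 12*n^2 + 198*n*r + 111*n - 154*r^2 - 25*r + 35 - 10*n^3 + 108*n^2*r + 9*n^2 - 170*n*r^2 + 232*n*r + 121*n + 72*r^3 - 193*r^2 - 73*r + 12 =-10*n^3 + n^2*(108*r - 3) + n*(-170*r^2 + 430*r + 250) + 72*r^3 - 347*r^2 - 80*r + 75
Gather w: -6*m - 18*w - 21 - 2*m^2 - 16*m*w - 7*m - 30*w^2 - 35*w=-2*m^2 - 13*m - 30*w^2 + w*(-16*m - 53) - 21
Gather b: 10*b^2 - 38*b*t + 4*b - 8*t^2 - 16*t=10*b^2 + b*(4 - 38*t) - 8*t^2 - 16*t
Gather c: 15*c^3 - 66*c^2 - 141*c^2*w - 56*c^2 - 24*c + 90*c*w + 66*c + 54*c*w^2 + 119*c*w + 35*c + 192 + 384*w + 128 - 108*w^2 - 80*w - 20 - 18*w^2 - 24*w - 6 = 15*c^3 + c^2*(-141*w - 122) + c*(54*w^2 + 209*w + 77) - 126*w^2 + 280*w + 294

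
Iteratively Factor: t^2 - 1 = (t - 1)*(t + 1)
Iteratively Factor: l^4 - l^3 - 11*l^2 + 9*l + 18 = (l + 3)*(l^3 - 4*l^2 + l + 6) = (l - 2)*(l + 3)*(l^2 - 2*l - 3) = (l - 2)*(l + 1)*(l + 3)*(l - 3)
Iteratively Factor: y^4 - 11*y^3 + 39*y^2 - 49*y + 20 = (y - 5)*(y^3 - 6*y^2 + 9*y - 4) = (y - 5)*(y - 1)*(y^2 - 5*y + 4) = (y - 5)*(y - 1)^2*(y - 4)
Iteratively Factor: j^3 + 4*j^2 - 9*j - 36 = (j + 4)*(j^2 - 9) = (j + 3)*(j + 4)*(j - 3)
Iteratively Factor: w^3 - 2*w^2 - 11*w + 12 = (w + 3)*(w^2 - 5*w + 4) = (w - 4)*(w + 3)*(w - 1)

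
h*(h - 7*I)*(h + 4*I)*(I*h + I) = I*h^4 + 3*h^3 + I*h^3 + 3*h^2 + 28*I*h^2 + 28*I*h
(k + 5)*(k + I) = k^2 + 5*k + I*k + 5*I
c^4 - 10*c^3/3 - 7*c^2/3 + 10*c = c*(c - 3)*(c - 2)*(c + 5/3)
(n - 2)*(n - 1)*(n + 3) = n^3 - 7*n + 6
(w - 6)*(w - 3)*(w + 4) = w^3 - 5*w^2 - 18*w + 72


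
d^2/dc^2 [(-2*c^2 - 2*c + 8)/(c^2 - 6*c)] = 4*(-7*c^3 + 12*c^2 - 72*c + 144)/(c^3*(c^3 - 18*c^2 + 108*c - 216))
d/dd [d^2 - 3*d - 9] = 2*d - 3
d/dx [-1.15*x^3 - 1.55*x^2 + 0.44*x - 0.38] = -3.45*x^2 - 3.1*x + 0.44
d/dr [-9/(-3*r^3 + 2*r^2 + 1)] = 9*r*(4 - 9*r)/(-3*r^3 + 2*r^2 + 1)^2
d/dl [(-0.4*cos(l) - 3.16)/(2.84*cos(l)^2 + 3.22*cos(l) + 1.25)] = (1.136*sin(l)^2 - 17.9488*cos(l) - 10.8112)*sin(l)/(2.84*cos(l)^2 + 3.22*cos(l) + 1.25)^2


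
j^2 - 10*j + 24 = (j - 6)*(j - 4)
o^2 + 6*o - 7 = (o - 1)*(o + 7)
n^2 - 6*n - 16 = (n - 8)*(n + 2)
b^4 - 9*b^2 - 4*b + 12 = (b - 3)*(b - 1)*(b + 2)^2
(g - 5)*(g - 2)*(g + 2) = g^3 - 5*g^2 - 4*g + 20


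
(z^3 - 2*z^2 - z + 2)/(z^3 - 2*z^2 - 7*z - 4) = (z^2 - 3*z + 2)/(z^2 - 3*z - 4)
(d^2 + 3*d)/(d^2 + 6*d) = (d + 3)/(d + 6)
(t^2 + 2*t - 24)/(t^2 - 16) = (t + 6)/(t + 4)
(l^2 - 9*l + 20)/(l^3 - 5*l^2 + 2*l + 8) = (l - 5)/(l^2 - l - 2)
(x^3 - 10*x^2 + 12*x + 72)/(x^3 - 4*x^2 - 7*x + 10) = (x^2 - 12*x + 36)/(x^2 - 6*x + 5)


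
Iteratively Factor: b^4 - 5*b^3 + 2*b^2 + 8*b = (b - 4)*(b^3 - b^2 - 2*b) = (b - 4)*(b + 1)*(b^2 - 2*b) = (b - 4)*(b - 2)*(b + 1)*(b)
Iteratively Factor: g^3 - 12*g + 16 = (g - 2)*(g^2 + 2*g - 8) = (g - 2)*(g + 4)*(g - 2)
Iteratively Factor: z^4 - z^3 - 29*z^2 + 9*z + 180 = (z - 5)*(z^3 + 4*z^2 - 9*z - 36) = (z - 5)*(z + 4)*(z^2 - 9) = (z - 5)*(z + 3)*(z + 4)*(z - 3)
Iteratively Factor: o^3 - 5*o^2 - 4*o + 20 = (o + 2)*(o^2 - 7*o + 10) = (o - 5)*(o + 2)*(o - 2)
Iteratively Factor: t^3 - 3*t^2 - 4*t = (t + 1)*(t^2 - 4*t) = t*(t + 1)*(t - 4)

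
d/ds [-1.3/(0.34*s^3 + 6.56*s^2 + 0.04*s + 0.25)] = (1.326*s^2 + 17.056*s + 0.052)/(0.34*s^3 + 6.56*s^2 + 0.04*s + 0.25)^2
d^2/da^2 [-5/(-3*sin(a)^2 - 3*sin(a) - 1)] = 15*(-12*sin(a)^4 - 9*sin(a)^3 + 19*sin(a)^2 + 19*sin(a) + 4)/(3*sin(a)^2 + 3*sin(a) + 1)^3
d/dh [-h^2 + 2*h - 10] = 2 - 2*h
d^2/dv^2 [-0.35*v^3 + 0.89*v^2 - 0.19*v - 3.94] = 1.78 - 2.1*v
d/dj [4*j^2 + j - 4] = 8*j + 1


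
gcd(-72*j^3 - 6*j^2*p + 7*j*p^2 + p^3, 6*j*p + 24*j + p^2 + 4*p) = 6*j + p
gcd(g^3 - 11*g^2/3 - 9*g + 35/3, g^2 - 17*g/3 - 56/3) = g + 7/3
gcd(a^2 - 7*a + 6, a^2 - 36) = a - 6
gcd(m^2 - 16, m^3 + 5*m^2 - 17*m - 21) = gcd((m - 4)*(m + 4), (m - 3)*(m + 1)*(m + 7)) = 1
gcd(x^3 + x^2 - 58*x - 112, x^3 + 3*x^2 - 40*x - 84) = x^2 + 9*x + 14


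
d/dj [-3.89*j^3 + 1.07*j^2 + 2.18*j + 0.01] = -11.67*j^2 + 2.14*j + 2.18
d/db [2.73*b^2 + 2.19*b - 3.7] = 5.46*b + 2.19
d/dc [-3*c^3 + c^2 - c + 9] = -9*c^2 + 2*c - 1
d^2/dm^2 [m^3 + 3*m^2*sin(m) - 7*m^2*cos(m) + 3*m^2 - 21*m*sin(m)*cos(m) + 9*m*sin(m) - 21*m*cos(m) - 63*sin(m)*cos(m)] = -3*m^2*sin(m) + 7*m^2*cos(m) + 19*m*sin(m) + 42*m*sin(2*m) + 33*m*cos(m) + 6*m + 48*sin(m) + 126*sin(2*m) + 4*cos(m) - 42*cos(2*m) + 6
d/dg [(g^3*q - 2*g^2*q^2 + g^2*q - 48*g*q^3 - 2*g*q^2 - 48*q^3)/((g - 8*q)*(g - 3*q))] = q*(g^2 - 6*g*q - 18*q^2 - 9*q)/(g^2 - 6*g*q + 9*q^2)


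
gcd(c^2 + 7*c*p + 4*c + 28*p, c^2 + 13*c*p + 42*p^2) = c + 7*p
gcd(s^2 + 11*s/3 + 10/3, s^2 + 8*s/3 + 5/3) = s + 5/3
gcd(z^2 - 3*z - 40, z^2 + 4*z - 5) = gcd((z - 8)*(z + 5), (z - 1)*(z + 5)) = z + 5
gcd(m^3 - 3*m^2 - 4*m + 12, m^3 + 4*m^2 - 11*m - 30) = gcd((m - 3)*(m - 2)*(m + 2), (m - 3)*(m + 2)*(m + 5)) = m^2 - m - 6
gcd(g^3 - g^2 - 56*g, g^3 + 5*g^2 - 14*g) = g^2 + 7*g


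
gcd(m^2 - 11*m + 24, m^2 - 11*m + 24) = m^2 - 11*m + 24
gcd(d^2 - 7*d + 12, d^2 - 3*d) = d - 3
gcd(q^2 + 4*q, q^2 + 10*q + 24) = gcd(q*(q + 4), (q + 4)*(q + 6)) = q + 4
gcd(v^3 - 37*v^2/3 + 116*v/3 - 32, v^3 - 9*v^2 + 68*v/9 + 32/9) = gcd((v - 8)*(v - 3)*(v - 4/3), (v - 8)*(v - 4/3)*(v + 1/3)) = v^2 - 28*v/3 + 32/3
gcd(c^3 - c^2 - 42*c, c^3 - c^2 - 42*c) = c^3 - c^2 - 42*c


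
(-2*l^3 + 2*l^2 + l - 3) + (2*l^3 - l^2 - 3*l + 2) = l^2 - 2*l - 1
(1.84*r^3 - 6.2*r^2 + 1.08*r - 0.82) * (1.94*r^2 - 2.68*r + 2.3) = 3.5696*r^5 - 16.9592*r^4 + 22.9432*r^3 - 18.7452*r^2 + 4.6816*r - 1.886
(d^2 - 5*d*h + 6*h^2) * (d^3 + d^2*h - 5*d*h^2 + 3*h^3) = d^5 - 4*d^4*h - 4*d^3*h^2 + 34*d^2*h^3 - 45*d*h^4 + 18*h^5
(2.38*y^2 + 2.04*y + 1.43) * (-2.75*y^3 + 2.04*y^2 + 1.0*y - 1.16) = -6.545*y^5 - 0.7548*y^4 + 2.6091*y^3 + 2.1964*y^2 - 0.9364*y - 1.6588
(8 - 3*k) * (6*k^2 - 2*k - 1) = -18*k^3 + 54*k^2 - 13*k - 8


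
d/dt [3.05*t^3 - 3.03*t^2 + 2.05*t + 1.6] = 9.15*t^2 - 6.06*t + 2.05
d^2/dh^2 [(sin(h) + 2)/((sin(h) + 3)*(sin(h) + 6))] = (-sin(h)^5 + sin(h)^4 + 56*sin(h)^3 + 156*sin(h)^2 - 72)/((sin(h) + 3)^3*(sin(h) + 6)^3)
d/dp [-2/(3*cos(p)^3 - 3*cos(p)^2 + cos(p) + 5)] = -2*(3*cos(p) - 1)^2*sin(p)/(3*cos(p)^3 - 3*cos(p)^2 + cos(p) + 5)^2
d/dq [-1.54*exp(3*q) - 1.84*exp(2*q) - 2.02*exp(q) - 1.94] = (-4.62*exp(2*q) - 3.68*exp(q) - 2.02)*exp(q)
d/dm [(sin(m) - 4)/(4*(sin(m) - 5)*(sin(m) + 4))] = (8*sin(m) + cos(m)^2 - 25)*cos(m)/(4*(sin(m) - 5)^2*(sin(m) + 4)^2)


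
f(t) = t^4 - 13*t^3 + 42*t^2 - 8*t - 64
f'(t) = 4*t^3 - 39*t^2 + 84*t - 8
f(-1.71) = 146.05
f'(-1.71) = -285.68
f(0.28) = -63.23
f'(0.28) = 12.55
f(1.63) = -14.69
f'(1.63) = 42.62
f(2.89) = 19.64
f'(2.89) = 5.58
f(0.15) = -64.30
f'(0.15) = 3.74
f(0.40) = -61.29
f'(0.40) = 19.62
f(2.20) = 6.68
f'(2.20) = 30.63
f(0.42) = -60.88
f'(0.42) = 20.70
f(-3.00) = 770.00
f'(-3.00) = -719.00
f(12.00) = 4160.00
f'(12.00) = 2296.00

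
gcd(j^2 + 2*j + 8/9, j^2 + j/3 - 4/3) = j + 4/3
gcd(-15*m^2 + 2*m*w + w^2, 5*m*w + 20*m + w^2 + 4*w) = 5*m + w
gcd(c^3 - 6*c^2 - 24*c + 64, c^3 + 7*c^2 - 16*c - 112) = c + 4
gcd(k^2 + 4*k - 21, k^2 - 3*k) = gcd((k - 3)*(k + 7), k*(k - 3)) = k - 3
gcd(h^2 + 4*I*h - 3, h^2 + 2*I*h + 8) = 1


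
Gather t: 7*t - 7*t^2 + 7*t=-7*t^2 + 14*t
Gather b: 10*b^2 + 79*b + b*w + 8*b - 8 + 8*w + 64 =10*b^2 + b*(w + 87) + 8*w + 56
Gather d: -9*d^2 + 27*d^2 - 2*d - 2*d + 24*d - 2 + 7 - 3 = 18*d^2 + 20*d + 2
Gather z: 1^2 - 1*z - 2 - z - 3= -2*z - 4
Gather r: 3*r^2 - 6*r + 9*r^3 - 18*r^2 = 9*r^3 - 15*r^2 - 6*r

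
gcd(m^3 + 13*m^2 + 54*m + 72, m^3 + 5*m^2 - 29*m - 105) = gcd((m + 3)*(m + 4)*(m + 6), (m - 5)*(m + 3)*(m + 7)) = m + 3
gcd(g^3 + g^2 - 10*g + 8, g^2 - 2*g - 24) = g + 4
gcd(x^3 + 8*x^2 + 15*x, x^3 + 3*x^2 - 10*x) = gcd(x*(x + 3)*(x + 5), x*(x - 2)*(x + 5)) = x^2 + 5*x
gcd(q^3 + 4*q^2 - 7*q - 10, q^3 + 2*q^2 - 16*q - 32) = 1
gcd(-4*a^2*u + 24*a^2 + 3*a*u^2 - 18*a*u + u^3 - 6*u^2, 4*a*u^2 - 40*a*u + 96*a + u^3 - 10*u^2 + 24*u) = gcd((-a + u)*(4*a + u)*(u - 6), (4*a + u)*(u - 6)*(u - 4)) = 4*a*u - 24*a + u^2 - 6*u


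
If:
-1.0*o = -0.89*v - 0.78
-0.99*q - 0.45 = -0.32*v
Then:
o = 0.89*v + 0.78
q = 0.323232323232323*v - 0.454545454545455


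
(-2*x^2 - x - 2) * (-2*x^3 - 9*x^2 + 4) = 4*x^5 + 20*x^4 + 13*x^3 + 10*x^2 - 4*x - 8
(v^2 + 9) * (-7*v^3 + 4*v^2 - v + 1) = -7*v^5 + 4*v^4 - 64*v^3 + 37*v^2 - 9*v + 9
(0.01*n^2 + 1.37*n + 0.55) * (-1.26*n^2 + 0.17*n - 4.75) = -0.0126*n^4 - 1.7245*n^3 - 0.5076*n^2 - 6.414*n - 2.6125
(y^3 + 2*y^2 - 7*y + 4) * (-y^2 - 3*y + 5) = -y^5 - 5*y^4 + 6*y^3 + 27*y^2 - 47*y + 20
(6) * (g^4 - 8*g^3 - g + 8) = 6*g^4 - 48*g^3 - 6*g + 48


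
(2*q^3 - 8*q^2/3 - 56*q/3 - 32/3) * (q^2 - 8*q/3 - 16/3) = 2*q^5 - 8*q^4 - 200*q^3/9 + 160*q^2/3 + 128*q + 512/9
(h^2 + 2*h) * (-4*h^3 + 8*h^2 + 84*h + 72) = -4*h^5 + 100*h^3 + 240*h^2 + 144*h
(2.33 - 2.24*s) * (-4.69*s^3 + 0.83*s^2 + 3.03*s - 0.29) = 10.5056*s^4 - 12.7869*s^3 - 4.8533*s^2 + 7.7095*s - 0.6757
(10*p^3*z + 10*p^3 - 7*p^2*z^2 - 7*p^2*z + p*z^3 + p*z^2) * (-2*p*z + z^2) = -20*p^4*z^2 - 20*p^4*z + 24*p^3*z^3 + 24*p^3*z^2 - 9*p^2*z^4 - 9*p^2*z^3 + p*z^5 + p*z^4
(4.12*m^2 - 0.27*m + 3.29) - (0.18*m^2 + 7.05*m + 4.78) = 3.94*m^2 - 7.32*m - 1.49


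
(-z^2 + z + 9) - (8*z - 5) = -z^2 - 7*z + 14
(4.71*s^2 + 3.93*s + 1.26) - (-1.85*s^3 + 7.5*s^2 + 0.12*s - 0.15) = 1.85*s^3 - 2.79*s^2 + 3.81*s + 1.41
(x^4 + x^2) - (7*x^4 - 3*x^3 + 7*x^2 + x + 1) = -6*x^4 + 3*x^3 - 6*x^2 - x - 1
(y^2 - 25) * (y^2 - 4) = y^4 - 29*y^2 + 100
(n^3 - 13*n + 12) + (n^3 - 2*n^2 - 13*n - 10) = 2*n^3 - 2*n^2 - 26*n + 2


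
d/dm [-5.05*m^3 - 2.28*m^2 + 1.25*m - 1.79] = -15.15*m^2 - 4.56*m + 1.25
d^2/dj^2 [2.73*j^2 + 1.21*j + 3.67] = 5.46000000000000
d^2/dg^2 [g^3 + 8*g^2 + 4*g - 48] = 6*g + 16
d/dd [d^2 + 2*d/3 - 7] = 2*d + 2/3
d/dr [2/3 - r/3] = -1/3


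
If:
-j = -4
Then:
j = 4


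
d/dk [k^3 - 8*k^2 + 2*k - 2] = 3*k^2 - 16*k + 2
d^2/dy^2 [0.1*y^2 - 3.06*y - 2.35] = 0.200000000000000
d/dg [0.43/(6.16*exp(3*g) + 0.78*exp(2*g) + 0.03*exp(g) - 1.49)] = (-7.9464*exp(2*g) - 0.6708*exp(g) - 0.0129)*exp(g)/(6.16*exp(3*g) + 0.78*exp(2*g) + 0.03*exp(g) - 1.49)^2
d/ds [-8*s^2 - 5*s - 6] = -16*s - 5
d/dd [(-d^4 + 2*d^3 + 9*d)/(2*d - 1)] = 3*(-2*d^4 + 4*d^3 - 2*d^2 - 3)/(4*d^2 - 4*d + 1)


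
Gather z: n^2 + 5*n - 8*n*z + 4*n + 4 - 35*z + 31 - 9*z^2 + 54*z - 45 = n^2 + 9*n - 9*z^2 + z*(19 - 8*n) - 10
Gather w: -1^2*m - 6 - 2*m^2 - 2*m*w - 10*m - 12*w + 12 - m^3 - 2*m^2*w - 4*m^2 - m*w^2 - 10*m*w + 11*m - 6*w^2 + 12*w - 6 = -m^3 - 6*m^2 + w^2*(-m - 6) + w*(-2*m^2 - 12*m)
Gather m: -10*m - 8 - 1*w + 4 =-10*m - w - 4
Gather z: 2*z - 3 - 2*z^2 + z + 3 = -2*z^2 + 3*z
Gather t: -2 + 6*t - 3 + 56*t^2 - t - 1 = 56*t^2 + 5*t - 6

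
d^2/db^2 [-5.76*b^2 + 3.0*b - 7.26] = -11.5200000000000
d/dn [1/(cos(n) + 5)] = sin(n)/(cos(n) + 5)^2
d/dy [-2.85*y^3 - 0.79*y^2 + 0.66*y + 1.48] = -8.55*y^2 - 1.58*y + 0.66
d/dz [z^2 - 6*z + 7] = 2*z - 6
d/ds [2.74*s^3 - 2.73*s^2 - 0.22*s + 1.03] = 8.22*s^2 - 5.46*s - 0.22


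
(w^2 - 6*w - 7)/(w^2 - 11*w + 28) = (w + 1)/(w - 4)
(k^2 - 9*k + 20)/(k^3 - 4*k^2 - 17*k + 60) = (k - 4)/(k^2 + k - 12)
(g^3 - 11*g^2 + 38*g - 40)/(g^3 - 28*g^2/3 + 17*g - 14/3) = 3*(g^2 - 9*g + 20)/(3*g^2 - 22*g + 7)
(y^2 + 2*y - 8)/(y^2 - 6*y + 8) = (y + 4)/(y - 4)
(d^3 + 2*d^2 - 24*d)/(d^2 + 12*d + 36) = d*(d - 4)/(d + 6)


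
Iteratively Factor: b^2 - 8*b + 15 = (b - 5)*(b - 3)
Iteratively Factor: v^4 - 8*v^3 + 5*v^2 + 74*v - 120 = (v + 3)*(v^3 - 11*v^2 + 38*v - 40) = (v - 4)*(v + 3)*(v^2 - 7*v + 10) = (v - 5)*(v - 4)*(v + 3)*(v - 2)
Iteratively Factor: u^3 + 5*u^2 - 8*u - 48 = (u - 3)*(u^2 + 8*u + 16) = (u - 3)*(u + 4)*(u + 4)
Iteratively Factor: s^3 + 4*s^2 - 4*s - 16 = (s + 4)*(s^2 - 4) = (s - 2)*(s + 4)*(s + 2)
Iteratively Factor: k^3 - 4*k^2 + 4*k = (k)*(k^2 - 4*k + 4) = k*(k - 2)*(k - 2)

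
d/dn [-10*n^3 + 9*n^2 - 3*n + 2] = -30*n^2 + 18*n - 3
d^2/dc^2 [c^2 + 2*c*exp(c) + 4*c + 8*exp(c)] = 2*c*exp(c) + 12*exp(c) + 2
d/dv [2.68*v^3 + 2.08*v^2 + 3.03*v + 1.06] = 8.04*v^2 + 4.16*v + 3.03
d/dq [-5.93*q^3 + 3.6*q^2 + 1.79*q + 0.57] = -17.79*q^2 + 7.2*q + 1.79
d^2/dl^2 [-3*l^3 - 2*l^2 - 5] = -18*l - 4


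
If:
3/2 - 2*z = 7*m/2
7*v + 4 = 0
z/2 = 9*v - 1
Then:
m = 365/49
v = -4/7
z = -86/7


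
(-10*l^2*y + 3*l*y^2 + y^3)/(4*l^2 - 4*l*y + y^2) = y*(5*l + y)/(-2*l + y)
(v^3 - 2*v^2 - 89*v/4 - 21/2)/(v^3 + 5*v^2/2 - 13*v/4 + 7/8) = 2*(2*v^2 - 11*v - 6)/(4*v^2 - 4*v + 1)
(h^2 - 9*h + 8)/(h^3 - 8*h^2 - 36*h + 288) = (h - 1)/(h^2 - 36)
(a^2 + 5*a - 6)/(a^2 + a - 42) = (a^2 + 5*a - 6)/(a^2 + a - 42)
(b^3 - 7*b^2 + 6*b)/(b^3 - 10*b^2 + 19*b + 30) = b*(b - 1)/(b^2 - 4*b - 5)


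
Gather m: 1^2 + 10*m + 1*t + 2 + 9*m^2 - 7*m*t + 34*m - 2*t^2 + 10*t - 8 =9*m^2 + m*(44 - 7*t) - 2*t^2 + 11*t - 5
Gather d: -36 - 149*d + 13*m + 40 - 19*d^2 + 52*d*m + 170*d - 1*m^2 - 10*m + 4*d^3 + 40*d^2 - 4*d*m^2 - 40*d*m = 4*d^3 + 21*d^2 + d*(-4*m^2 + 12*m + 21) - m^2 + 3*m + 4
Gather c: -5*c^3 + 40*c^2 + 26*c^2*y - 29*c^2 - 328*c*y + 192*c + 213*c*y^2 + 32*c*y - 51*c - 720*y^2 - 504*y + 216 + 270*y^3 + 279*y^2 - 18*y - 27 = -5*c^3 + c^2*(26*y + 11) + c*(213*y^2 - 296*y + 141) + 270*y^3 - 441*y^2 - 522*y + 189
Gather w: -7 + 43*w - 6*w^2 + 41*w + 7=-6*w^2 + 84*w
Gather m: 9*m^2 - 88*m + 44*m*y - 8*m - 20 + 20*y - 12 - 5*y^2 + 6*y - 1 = 9*m^2 + m*(44*y - 96) - 5*y^2 + 26*y - 33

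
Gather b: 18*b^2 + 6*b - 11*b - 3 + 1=18*b^2 - 5*b - 2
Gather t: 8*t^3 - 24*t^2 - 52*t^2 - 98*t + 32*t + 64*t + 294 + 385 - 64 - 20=8*t^3 - 76*t^2 - 2*t + 595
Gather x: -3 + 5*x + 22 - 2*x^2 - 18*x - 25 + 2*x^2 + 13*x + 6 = 0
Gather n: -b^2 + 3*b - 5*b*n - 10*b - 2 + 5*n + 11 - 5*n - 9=-b^2 - 5*b*n - 7*b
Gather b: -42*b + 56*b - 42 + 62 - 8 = 14*b + 12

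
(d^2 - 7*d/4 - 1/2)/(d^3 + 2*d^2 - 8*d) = (d + 1/4)/(d*(d + 4))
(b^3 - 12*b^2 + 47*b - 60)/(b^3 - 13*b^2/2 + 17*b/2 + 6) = 2*(b - 5)/(2*b + 1)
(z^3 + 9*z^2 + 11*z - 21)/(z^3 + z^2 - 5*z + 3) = (z + 7)/(z - 1)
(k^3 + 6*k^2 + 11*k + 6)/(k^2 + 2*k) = k + 4 + 3/k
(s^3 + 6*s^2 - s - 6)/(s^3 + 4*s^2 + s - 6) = (s^2 + 7*s + 6)/(s^2 + 5*s + 6)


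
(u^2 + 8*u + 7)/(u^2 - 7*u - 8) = (u + 7)/(u - 8)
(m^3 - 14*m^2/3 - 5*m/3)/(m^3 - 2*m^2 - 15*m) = (m + 1/3)/(m + 3)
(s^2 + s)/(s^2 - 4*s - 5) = s/(s - 5)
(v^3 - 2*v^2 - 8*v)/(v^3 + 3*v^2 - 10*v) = (v^2 - 2*v - 8)/(v^2 + 3*v - 10)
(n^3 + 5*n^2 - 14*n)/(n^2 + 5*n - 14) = n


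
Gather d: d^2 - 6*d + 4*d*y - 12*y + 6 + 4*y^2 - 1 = d^2 + d*(4*y - 6) + 4*y^2 - 12*y + 5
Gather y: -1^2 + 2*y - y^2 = -y^2 + 2*y - 1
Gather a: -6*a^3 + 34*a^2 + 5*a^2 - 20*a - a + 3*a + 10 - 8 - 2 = -6*a^3 + 39*a^2 - 18*a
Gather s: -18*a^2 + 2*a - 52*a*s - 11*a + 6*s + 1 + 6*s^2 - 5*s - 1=-18*a^2 - 9*a + 6*s^2 + s*(1 - 52*a)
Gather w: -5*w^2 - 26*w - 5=-5*w^2 - 26*w - 5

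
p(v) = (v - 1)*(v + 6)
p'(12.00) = 29.00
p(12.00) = 198.00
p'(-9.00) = -13.00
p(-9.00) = 30.00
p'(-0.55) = 3.90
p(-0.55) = -8.45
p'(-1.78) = 1.44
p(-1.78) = -11.73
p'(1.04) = 7.08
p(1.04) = 0.28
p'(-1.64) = 1.72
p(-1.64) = -11.51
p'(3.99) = 12.98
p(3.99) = 29.87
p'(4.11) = 13.22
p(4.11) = 31.44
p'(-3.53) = -2.06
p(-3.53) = -11.19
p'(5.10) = 15.20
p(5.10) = 45.51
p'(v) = 2*v + 5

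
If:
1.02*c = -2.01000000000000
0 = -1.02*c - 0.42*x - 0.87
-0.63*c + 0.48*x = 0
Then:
No Solution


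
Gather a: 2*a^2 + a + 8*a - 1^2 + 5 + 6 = 2*a^2 + 9*a + 10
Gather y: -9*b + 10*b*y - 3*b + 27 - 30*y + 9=-12*b + y*(10*b - 30) + 36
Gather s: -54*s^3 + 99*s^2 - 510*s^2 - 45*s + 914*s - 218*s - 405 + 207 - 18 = -54*s^3 - 411*s^2 + 651*s - 216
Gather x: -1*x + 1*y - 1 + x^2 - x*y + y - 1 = x^2 + x*(-y - 1) + 2*y - 2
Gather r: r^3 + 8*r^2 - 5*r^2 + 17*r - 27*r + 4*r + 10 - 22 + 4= r^3 + 3*r^2 - 6*r - 8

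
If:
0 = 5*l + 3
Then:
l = -3/5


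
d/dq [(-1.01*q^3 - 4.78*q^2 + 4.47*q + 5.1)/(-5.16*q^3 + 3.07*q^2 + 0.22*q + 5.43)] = (1.77635683940025e-15*q^5 - 27.7655*q^4 + 45.686*q^3 + 47.7206*q^2 - 83.2248*q + 23.1501)/(26.6256*q^6 - 31.6824*q^5 + 7.1545*q^4 - 54.6868*q^3 + 33.3886*q^2 + 2.3892*q + 29.4849)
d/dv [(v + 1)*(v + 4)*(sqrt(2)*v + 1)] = 3*sqrt(2)*v^2 + 2*v + 10*sqrt(2)*v + 5 + 4*sqrt(2)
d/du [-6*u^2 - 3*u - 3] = -12*u - 3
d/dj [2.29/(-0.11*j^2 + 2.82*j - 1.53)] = (0.5038*j - 6.4578)/(0.11*j^2 - 2.82*j + 1.53)^2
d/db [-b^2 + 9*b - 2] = 9 - 2*b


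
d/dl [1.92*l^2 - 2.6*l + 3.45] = 3.84*l - 2.6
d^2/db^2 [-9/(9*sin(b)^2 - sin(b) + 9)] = 9*(324*sin(b)^4 - 27*sin(b)^3 - 809*sin(b)^2 + 63*sin(b) + 160)/(9*sin(b)^2 - sin(b) + 9)^3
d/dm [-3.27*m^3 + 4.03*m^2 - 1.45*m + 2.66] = -9.81*m^2 + 8.06*m - 1.45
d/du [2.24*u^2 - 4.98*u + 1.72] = 4.48*u - 4.98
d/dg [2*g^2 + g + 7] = 4*g + 1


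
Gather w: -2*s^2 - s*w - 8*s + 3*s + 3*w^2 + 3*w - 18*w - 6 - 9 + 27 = -2*s^2 - 5*s + 3*w^2 + w*(-s - 15) + 12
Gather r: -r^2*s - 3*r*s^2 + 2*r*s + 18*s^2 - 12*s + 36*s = -r^2*s + r*(-3*s^2 + 2*s) + 18*s^2 + 24*s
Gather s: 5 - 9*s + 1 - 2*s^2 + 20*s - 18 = -2*s^2 + 11*s - 12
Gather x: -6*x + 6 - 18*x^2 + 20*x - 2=-18*x^2 + 14*x + 4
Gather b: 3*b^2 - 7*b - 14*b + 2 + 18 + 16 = 3*b^2 - 21*b + 36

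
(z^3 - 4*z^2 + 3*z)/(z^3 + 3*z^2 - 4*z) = (z - 3)/(z + 4)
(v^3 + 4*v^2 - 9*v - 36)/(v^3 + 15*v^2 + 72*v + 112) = (v^2 - 9)/(v^2 + 11*v + 28)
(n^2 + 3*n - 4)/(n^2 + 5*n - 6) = (n + 4)/(n + 6)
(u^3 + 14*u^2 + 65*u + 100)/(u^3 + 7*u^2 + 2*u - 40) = (u + 5)/(u - 2)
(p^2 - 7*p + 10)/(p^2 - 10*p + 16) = (p - 5)/(p - 8)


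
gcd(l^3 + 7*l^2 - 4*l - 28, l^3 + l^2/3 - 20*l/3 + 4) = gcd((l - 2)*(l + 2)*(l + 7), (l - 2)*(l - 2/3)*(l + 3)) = l - 2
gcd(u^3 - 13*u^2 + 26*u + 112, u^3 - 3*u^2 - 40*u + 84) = u - 7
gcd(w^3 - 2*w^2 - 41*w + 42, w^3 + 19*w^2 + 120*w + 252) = w + 6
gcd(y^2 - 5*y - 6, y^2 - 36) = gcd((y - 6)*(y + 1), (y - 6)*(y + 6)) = y - 6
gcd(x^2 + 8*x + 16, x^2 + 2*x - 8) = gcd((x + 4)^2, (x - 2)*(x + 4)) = x + 4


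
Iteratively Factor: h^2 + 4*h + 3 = (h + 3)*(h + 1)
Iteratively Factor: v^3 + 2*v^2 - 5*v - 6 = (v - 2)*(v^2 + 4*v + 3) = (v - 2)*(v + 3)*(v + 1)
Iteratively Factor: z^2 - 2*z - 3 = (z + 1)*(z - 3)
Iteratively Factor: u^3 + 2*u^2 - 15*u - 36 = (u + 3)*(u^2 - u - 12) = (u + 3)^2*(u - 4)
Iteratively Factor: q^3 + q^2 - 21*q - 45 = (q + 3)*(q^2 - 2*q - 15) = (q - 5)*(q + 3)*(q + 3)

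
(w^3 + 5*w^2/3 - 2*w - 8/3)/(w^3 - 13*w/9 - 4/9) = 3*(w + 2)/(3*w + 1)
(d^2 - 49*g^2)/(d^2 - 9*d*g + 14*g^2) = (d + 7*g)/(d - 2*g)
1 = 1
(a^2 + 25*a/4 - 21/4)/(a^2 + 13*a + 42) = (a - 3/4)/(a + 6)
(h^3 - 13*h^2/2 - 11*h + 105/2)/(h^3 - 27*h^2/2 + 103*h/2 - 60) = (h^2 - 4*h - 21)/(h^2 - 11*h + 24)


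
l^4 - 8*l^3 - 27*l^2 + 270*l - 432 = (l - 8)*(l - 3)^2*(l + 6)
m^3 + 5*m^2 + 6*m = m*(m + 2)*(m + 3)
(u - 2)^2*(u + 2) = u^3 - 2*u^2 - 4*u + 8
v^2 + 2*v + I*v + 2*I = (v + 2)*(v + I)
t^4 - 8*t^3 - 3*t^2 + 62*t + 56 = (t - 7)*(t - 4)*(t + 1)*(t + 2)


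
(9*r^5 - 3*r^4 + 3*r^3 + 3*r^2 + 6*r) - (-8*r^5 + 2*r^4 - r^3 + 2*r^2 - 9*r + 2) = 17*r^5 - 5*r^4 + 4*r^3 + r^2 + 15*r - 2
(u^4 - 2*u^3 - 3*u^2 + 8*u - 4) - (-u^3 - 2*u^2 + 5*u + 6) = u^4 - u^3 - u^2 + 3*u - 10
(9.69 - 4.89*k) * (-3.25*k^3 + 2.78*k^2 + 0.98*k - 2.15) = 15.8925*k^4 - 45.0867*k^3 + 22.146*k^2 + 20.0097*k - 20.8335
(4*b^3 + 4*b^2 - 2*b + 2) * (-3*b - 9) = -12*b^4 - 48*b^3 - 30*b^2 + 12*b - 18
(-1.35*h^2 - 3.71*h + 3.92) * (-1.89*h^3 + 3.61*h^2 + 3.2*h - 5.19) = 2.5515*h^5 + 2.1384*h^4 - 25.1219*h^3 + 9.2857*h^2 + 31.7989*h - 20.3448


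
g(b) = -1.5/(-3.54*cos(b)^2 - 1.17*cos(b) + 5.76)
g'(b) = -1.5*(-7.08*sin(b)*cos(b) - 1.17*sin(b))/(-3.54*cos(b)^2 - 1.17*cos(b) + 5.76)^2 = (10.62*cos(b) + 1.755)*sin(b)/(3.54*cos(b)^2 + 1.17*cos(b) - 5.76)^2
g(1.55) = -0.26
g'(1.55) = 0.06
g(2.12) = -0.28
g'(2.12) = -0.11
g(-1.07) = -0.34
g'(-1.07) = -0.31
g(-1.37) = -0.28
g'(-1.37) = -0.13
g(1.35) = -0.28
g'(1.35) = 0.14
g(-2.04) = -0.27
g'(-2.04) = 0.09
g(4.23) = -0.27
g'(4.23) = 0.09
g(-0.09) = -1.38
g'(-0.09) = -0.94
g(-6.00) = -1.09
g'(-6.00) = 1.77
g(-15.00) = -0.33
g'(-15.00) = 0.19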